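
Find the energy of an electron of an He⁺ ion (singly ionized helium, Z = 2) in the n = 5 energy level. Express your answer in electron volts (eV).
-2.18 eV

The energy levels of a hydrogen-like atom are given by:
E_n = -13.6057 Z² / n² eV  (with Z = 2 for He⁺)

For n = 5:
E_5 = -13.6057 × 2² / 5²
E_5 = -13.6057 × 4 / 25
E_5 = -2.18 eV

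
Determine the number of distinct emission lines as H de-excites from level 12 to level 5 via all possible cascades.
28

The electron can occupy levels n = 5, 6, ..., 12 during de-excitation — that is m = 12 - 5 + 1 = 8 distinct levels.

The number of distinct spectral lines equals the number of ways to choose 2 of these m levels (each pair gives one possible emission transition):

Number of lines = m(m-1)/2 = 8×7/2 = 28

These correspond to all possible transitions between the 8 levels:
12 → 11, 12 → 10, 12 → 9, 12 → 8, 12 → 7, 12 → 6, 12 → 5, 11 → 10...

Each transition produces a photon with a unique energy (and thus wavelength). This count does not depend on Z.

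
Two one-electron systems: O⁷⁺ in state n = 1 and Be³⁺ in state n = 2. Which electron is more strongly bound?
O⁷⁺ at n = 1 (E = -870.76480 eV)

Using E_n = -13.6057 Z² / n² eV:

O⁷⁺ (Z = 8) at n = 1:
E = -13.6057 × 8² / 1² = -13.6057 × 64 / 1 = -870.76480000 eV

Be³⁺ (Z = 4) at n = 2:
E = -13.6057 × 4² / 2² = -13.6057 × 16 / 4 = -54.42280000 eV

Since -870.76480000 eV < -54.42280000 eV,
O⁷⁺ at n = 1 is more tightly bound (requires more energy to ionize).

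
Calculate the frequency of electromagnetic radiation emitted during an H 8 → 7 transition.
1.57e+13 Hz

First, find the transition energy:
E_8 = -13.6057 / 8² = -0.2125891 eV
E_7 = -13.6057 / 7² = -0.2776673 eV
|ΔE| = |E_7 - E_8| = 0.0650782 eV

Convert to Joules: E = 0.0650782 eV × (1.602177 × 10⁻¹⁹ J/eV) = 1.0427e-20 J

Using E = hf:
f = E/h = 1.0427e-20 J / (6.62607 × 10⁻³⁴ J·s)
f = 1.57e+13 Hz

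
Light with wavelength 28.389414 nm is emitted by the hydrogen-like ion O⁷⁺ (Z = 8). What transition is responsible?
n = 9 → n = 4

First, find the photon energy from the wavelength (hc = 1239.84 eV·nm):
E = hc/λ = 1239.84 eV·nm / 28.389414 nm = 43.672617 eV

The energy levels of O⁷⁺ satisfy E_n = -13.6057 × 8² / n² eV, so an emission n_i → n_f releases
ΔE = 13.6057 × 8² × (1/n_f² − 1/n_i²) eV.

Setting ΔE equal to the photon energy:
1/n_f² − 1/n_i² = 43.672617 / (13.6057 × 8²) = 0.050154321

Since 1/n_i² must be positive, we need 1/n_f² > 0.050154321, i.e. n_f ≤ 4. For each allowed n_f, solve n_i = (1/n_f² − 0.050154321)^(−1/2) and check whether it is a whole number:
  n_f = 1: 1/n_i² = 1.000000000 − 0.050154321 = 0.949845679 → n_i = 1.026  (not an integer) ✗
  n_f = 2: 1/n_i² = 0.250000000 − 0.050154321 = 0.199845679 → n_i = 2.237  (not an integer) ✗
  n_f = 3: 1/n_i² = 0.111111111 − 0.050154321 = 0.060956790 → n_i = 4.050  (not an integer) ✗
  n_f = 4: 1/n_i² = 0.062500000 − 0.050154321 = 0.012345679 → n_i = 9.000  → integer, n_i = 9 ✓

Only n_f = 4 gives an integer upper level, n_i = 9.

The transition is from n = 9 to n = 4 (emission).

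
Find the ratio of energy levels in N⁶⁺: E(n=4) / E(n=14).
12.250000

Using E_n = -13.6057 Z² / n² eV with Z = 7:

E_4 = -13.6057 × 7² / 4² = -666.6793 / 16 = -41.667456250000 eV
E_14 = -13.6057 × 7² / 14² = -666.6793 / 196 = -3.401425000000 eV

The ratio is:
E_4/E_14 = (-41.667456250000) / (-3.401425000000)
E_4/E_14 = (-666.6793/16) / (-666.6793/196)
E_4/E_14 = 196/16
E_4/E_14 = 12.250000
(Note: the Z² factors cancel in the ratio.)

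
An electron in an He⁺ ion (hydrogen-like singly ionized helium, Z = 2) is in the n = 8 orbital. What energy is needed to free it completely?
0.85 eV

The ionization energy is the energy needed to remove the electron completely (n → ∞).

For a hydrogen-like ion with Z = 2, E_n = -13.6057 Z² / n² eV.

At n = 8: E_8 = -13.6057 × 2² / 8² = -0.85036 eV
At n = ∞: E_∞ = 0 eV

Ionization energy = E_∞ - E_8 = 0 - (-0.85036) = 0.85036 eV
Ionization energy ≈ 0.85 eV

This is also called the binding energy of the electron in state n = 8.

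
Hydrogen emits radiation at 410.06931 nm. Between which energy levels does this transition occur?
n = 6 → n = 2

First, find the photon energy from the wavelength (hc = 1239.84 eV·nm):
E = hc/λ = 1239.84 eV·nm / 410.06931 nm = 3.0234889 eV

The energy levels of hydrogen satisfy E_n = -13.6057 / n² eV, so an emission n_i → n_f releases
ΔE = 13.6057 × (1/n_f² − 1/n_i²) eV.

Setting ΔE equal to the photon energy:
1/n_f² − 1/n_i² = 3.0234889 / 13.6057 = 0.22222222

Since 1/n_i² must be positive, we need 1/n_f² > 0.22222222, i.e. n_f ≤ 2. For each allowed n_f, solve n_i = (1/n_f² − 0.22222222)^(−1/2) and check whether it is a whole number:
  n_f = 1: 1/n_i² = 1.00000000 − 0.22222222 = 0.77777778 → n_i = 1.134  (not an integer) ✗
  n_f = 2: 1/n_i² = 0.25000000 − 0.22222222 = 0.02777778 → n_i = 6.000  → integer, n_i = 6 ✓

Only n_f = 2 gives an integer upper level, n_i = 6.

The transition is from n = 6 to n = 2 (emission).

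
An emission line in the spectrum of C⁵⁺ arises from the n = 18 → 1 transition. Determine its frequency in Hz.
1.18069e+17 Hz

First, find the transition energy:
E_18 = -13.6057 × 6² / 18² = -1.511744 eV
E_1 = -13.6057 × 6² / 1² = -489.805200 eV
|ΔE| = |E_1 - E_18| = 488.293456 eV

Convert to Joules: E = 488.293456 eV × (1.602177 × 10⁻¹⁹ J/eV) = 7.8233254e-17 J

Using E = hf:
f = E/h = 7.8233254e-17 J / (6.62607 × 10⁻³⁴ J·s)
f = 1.18069e+17 Hz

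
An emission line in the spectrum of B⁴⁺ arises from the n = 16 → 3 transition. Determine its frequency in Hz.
8.82e+15 Hz

First, find the transition energy:
E_16 = -13.6057 × 5² / 16² = -1.32868 eV
E_3 = -13.6057 × 5² / 3² = -37.79361 eV
|ΔE| = |E_3 - E_16| = 36.46493 eV

Convert to Joules: E = 36.46493 eV × (1.602177 × 10⁻¹⁹ J/eV) = 5.8423e-18 J

Using E = hf:
f = E/h = 5.8423e-18 J / (6.62607 × 10⁻³⁴ J·s)
f = 8.82e+15 Hz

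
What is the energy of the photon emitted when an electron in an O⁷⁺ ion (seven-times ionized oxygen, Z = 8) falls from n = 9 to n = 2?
206.941 eV

The energy levels are E_n = -13.6057 Z² eV / n².

Energy at n = 9: E_9 = -13.6057 × 8² / 9² = -10.750183 eV
Energy at n = 2: E_2 = -13.6057 × 8² / 2² = -217.691200 eV

For emission (electron falling to lower state), the photon energy is:
E_photon = E_9 - E_2 = |-10.750183 - (-217.691200)|
E_photon = 206.941 eV

This energy is carried away by the emitted photon.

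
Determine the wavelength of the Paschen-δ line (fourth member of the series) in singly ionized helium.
251.167 nm

The lines of a series are numbered from the longest wavelength (smallest ΔE) outward; the fourth line is the transition from n = n_f + 4 to n_f.
The Paschen series has all transitions ending at n_f = 3.

For He⁺ (Z = 2), the fourth line (δ-line) is the jump from n = 7 to n = 3:
E_7 = -13.6057 × 2² / 7² = -1.1106694 eV
E_3 = -13.6057 × 2² / 3² = -6.0469778 eV
ΔE = E_7 - E_3 = 4.9363084 eV

λ = hc/E = 1239.84 eV·nm / 4.9363084 eV
λ = 251.167 nm

This is the δ-line of the Paschen series in He⁺.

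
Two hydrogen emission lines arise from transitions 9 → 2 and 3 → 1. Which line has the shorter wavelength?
3 → 1

Calculate the energy for each transition:

Transition 9 → 2:
ΔE₁ = |E_2 - E_9| = |-13.6057/2² - (-13.6057/9²)|
ΔE₁ = |-3.4014250000 - (-0.1679716049)| = 3.2334534 eV

Transition 3 → 1:
ΔE₂ = |E_1 - E_3| = |-13.6057/1² - (-13.6057/3²)|
ΔE₂ = |-13.6057000000 - (-1.5117444444)| = 12.0939556 eV

Since 12.0939556 eV > 3.2334534 eV, the transition 3 → 1 emits the more energetic photon.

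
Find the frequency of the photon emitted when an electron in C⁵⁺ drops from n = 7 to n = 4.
4.98512e+15 Hz

First, find the transition energy:
E_7 = -13.6057 × 6² / 7² = -9.9960245 eV
E_4 = -13.6057 × 6² / 4² = -30.6128250 eV
|ΔE| = |E_4 - E_7| = 20.6168005 eV

Convert to Joules: E = 20.6168005 eV × (1.602177 × 10⁻¹⁹ J/eV) = 3.3031764e-18 J

Using E = hf:
f = E/h = 3.3031764e-18 J / (6.62607 × 10⁻³⁴ J·s)
f = 4.98512e+15 Hz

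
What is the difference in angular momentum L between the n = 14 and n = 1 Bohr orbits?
1.37094e-33 J·s (or 13ℏ)

In the Bohr model, L_n = nℏ where ℏ = 1.0545718e-34 J·s.

L_14 = 14ℏ = 1.4764005e-33 J·s
L_1 = 1ℏ = 1.0545718e-34 J·s

ΔL = L_14 - L_1 = (14 - 1)ℏ = 13ℏ
ΔL = 13 × 1.0545718e-34 J·s = 1.37094e-33 J·s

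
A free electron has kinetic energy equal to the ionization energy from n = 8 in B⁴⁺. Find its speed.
1.367e+06 m/s (or 0.4561% of c)

The binding energy at n = 8 for B⁴⁺ is:
E_8 = -13.6057 × 5²/8² = -5.314727 eV
|E_8| = 5.314727 eV

Convert to Joules:
KE = 5.314727 eV × (1.602177 × 10⁻¹⁹ J/eV) = 8.51513e-19 J

Using KE = ½mv²:
v = √(2·KE/m_e)
v = √(2 × 8.51513e-19 J / 9.10938 × 10⁻³¹ kg)
v = 1.367e+06 m/s

This is approximately 0.4561% the speed of light.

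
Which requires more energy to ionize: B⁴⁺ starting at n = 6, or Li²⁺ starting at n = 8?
B⁴⁺ at n = 6 (E = -9.448 eV)

Using E_n = -13.6057 Z² / n² eV:

B⁴⁺ (Z = 5) at n = 6:
E = -13.6057 × 5² / 6² = -13.6057 × 25 / 36 = -9.448403 eV

Li²⁺ (Z = 3) at n = 8:
E = -13.6057 × 3² / 8² = -13.6057 × 9 / 64 = -1.913302 eV

Since -9.448403 eV < -1.913302 eV,
B⁴⁺ at n = 6 is more tightly bound (requires more energy to ionize).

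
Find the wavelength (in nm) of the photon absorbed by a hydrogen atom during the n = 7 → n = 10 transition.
8755.29244 nm

First, find the transition energy using E_n = -13.6057 / n² eV:
E_7 = -13.6057 / 7² = -0.27766734694 eV
E_10 = -13.6057 / 10² = -0.13605700000 eV

Photon energy: |ΔE| = |E_10 - E_7| = 0.14161034694 eV

Convert to wavelength using E = hc/λ with hc = 1239.84 eV·nm:
λ = hc/E = 1239.84 eV·nm / 0.14161034694 eV
λ = 8755.29244 nm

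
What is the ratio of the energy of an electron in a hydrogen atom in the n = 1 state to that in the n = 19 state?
361.00

Using E_n = -13.6057 Z² / n² eV with Z = 1:

E_1 = -13.6057 / 1² = -13.6057 / 1 = -13.60570000 eV
E_19 = -13.6057 / 19² = -13.6057 / 361 = -0.03768892 eV

The ratio is:
E_1/E_19 = (-13.60570000) / (-0.03768892)
E_1/E_19 = (-13.6057/1) / (-13.6057/361)
E_1/E_19 = 361/1
E_1/E_19 = 361.00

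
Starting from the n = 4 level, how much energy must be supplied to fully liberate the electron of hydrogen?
0.85036 eV

The ionization energy is the energy needed to remove the electron completely (n → ∞).

For hydrogen, E_n = -13.6057 eV / n².

At n = 4: E_4 = -13.6057 / 4² = -0.85035625 eV
At n = ∞: E_∞ = 0 eV

Ionization energy = E_∞ - E_4 = 0 - (-0.85035625) = 0.85035625 eV
Ionization energy ≈ 0.85036 eV

This is also called the binding energy of the electron in state n = 4.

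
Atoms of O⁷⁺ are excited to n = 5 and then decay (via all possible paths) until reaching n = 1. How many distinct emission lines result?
10

The electron can occupy levels n = 1, 2, ..., 5 during de-excitation — that is m = 5 - 1 + 1 = 5 distinct levels.

The number of distinct spectral lines equals the number of ways to choose 2 of these m levels (each pair gives one possible emission transition):

Number of lines = m(m-1)/2 = 5×4/2 = 10

These correspond to all possible transitions between the 5 levels:
5 → 4, 5 → 3, 5 → 2, 5 → 1, 4 → 3, 4 → 2, 4 → 1, 3 → 2...

Each transition produces a photon with a unique energy (and thus wavelength). This count does not depend on Z.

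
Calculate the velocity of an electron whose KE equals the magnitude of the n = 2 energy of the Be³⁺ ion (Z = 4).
4.37539e+06 m/s (or 1.46% of c)

The binding energy at n = 2 for Be³⁺ is:
E_2 = -13.6057 × 4²/2² = -54.4228000 eV
|E_2| = 54.4228000 eV

Convert to Joules:
KE = 54.4228000 eV × (1.602177 × 10⁻¹⁹ J/eV) = 8.7194958e-18 J

Using KE = ½mv²:
v = √(2·KE/m_e)
v = √(2 × 8.7194958e-18 J / 9.10938 × 10⁻³¹ kg)
v = 4.37539e+06 m/s

This is approximately 1.46% the speed of light.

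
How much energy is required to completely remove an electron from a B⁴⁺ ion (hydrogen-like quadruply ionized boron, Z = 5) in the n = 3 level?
37.794 eV

The ionization energy is the energy needed to remove the electron completely (n → ∞).

For a hydrogen-like ion with Z = 5, E_n = -13.6057 Z² / n² eV.

At n = 3: E_3 = -13.6057 × 5² / 3² = -37.793611 eV
At n = ∞: E_∞ = 0 eV

Ionization energy = E_∞ - E_3 = 0 - (-37.793611) = 37.793611 eV
Ionization energy ≈ 37.794 eV

This is also called the binding energy of the electron in state n = 3.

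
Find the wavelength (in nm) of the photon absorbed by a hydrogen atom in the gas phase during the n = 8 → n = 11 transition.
12380.42 nm

First, find the transition energy using E_n = -13.6057 / n² eV:
E_8 = -13.6057 / 8² = -0.212589063 eV
E_11 = -13.6057 / 11² = -0.112443802 eV

Photon energy: |ΔE| = |E_11 - E_8| = 0.100145261 eV

Convert to wavelength using E = hc/λ with hc = 1239.84 eV·nm:
λ = hc/E = 1239.84 eV·nm / 0.100145261 eV
λ = 12380.42 nm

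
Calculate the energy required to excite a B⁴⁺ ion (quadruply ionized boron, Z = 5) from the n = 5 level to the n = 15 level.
12.09396 eV

The energy levels of a hydrogen-like atom are E_n = -13.6057 Z² eV / n².

Energy at n = 5: E_5 = -13.6057 × 5² / 5² = -13.60570000 eV
Energy at n = 15: E_15 = -13.6057 × 5² / 15² = -1.51174444 eV

The excitation energy is the difference:
ΔE = E_15 - E_5
ΔE = -1.51174444 - (-13.60570000)
ΔE = 12.09396 eV

Since this is positive, energy must be absorbed (photon absorption).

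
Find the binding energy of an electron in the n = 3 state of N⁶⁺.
74.075478 eV

The ionization energy is the energy needed to remove the electron completely (n → ∞).

For a hydrogen-like ion with Z = 7, E_n = -13.6057 Z² / n² eV.

At n = 3: E_3 = -13.6057 × 7² / 3² = -74.075477778 eV
At n = ∞: E_∞ = 0 eV

Ionization energy = E_∞ - E_3 = 0 - (-74.075477778) = 74.075477778 eV
Ionization energy ≈ 74.075478 eV

This is also called the binding energy of the electron in state n = 3.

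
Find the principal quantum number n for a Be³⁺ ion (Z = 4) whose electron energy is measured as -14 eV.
n = 4

The exact energy levels follow E_n = -13.6057 Z² / n² eV with Z = 4.

The measured value (-14 eV) is reported to only 2 significant figures, so we must test candidate n values and see which one matches to that precision.

Candidate energies:
  n = 2:  E = -13.6057 × 4² / 2² = -54.42280 eV
  n = 3:  E = -13.6057 × 4² / 3² = -24.18791 eV
  n = 4:  E = -13.6057 × 4² / 4² = -13.60570 eV  ← matches
  n = 5:  E = -13.6057 × 4² / 5² = -8.70765 eV
  n = 6:  E = -13.6057 × 4² / 6² = -6.04698 eV

Checking against the measurement of -14 eV (2 sig figs), only n = 4 agrees:
E_4 = -13.60570 eV, which rounds to -14 eV ✓

Therefore n = 4.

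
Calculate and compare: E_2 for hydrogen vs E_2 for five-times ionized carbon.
C⁵⁺ at n = 2 (E = -122.451300 eV)

Using E_n = -13.6057 Z² / n² eV:

H (Z = 1) at n = 2:
E = -13.6057 × 1² / 2² = -13.6057 × 1 / 4 = -3.401425000 eV

C⁵⁺ (Z = 6) at n = 2:
E = -13.6057 × 6² / 2² = -13.6057 × 36 / 4 = -122.451300000 eV

Since -122.451300000 eV < -3.401425000 eV,
C⁵⁺ at n = 2 is more tightly bound (requires more energy to ionize).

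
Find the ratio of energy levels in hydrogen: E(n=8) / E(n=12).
2.25

Using E_n = -13.6057 Z² / n² eV with Z = 1:

E_8 = -13.6057 / 8² = -13.6057 / 64 = -0.21258906 eV
E_12 = -13.6057 / 12² = -13.6057 / 144 = -0.09448403 eV

The ratio is:
E_8/E_12 = (-0.21258906) / (-0.09448403)
E_8/E_12 = (-13.6057/64) / (-13.6057/144)
E_8/E_12 = 144/64
E_8/E_12 = 2.25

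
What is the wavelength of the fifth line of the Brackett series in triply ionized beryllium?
113.557655 nm

The lines of a series are numbered from the longest wavelength (smallest ΔE) outward; the fifth line is the transition from n = n_f + 5 to n_f.
The Brackett series has all transitions ending at n_f = 4.

For Be³⁺ (Z = 4), the fifth line (ε-line) is the jump from n = 9 to n = 4:
E_9 = -13.6057 × 4² / 9² = -2.687545679 eV
E_4 = -13.6057 × 4² / 4² = -13.605700000 eV
ΔE = E_9 - E_4 = 10.918154321 eV

λ = hc/E = 1239.84 eV·nm / 10.918154321 eV
λ = 113.557655 nm

This is the ε-line of the Brackett series in Be³⁺.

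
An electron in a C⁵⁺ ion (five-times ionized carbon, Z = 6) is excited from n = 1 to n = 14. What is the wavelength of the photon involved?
2.54 nm

First, find the transition energy using E_n = -13.6057 Z² / n² eV:
E_1 = -13.6057 × 6² / 1² = -489.8052 eV
E_14 = -13.6057 × 6² / 14² = -2.4990 eV

Photon energy: |ΔE| = |E_14 - E_1| = 487.3062 eV

Convert to wavelength using E = hc/λ with hc = 1239.84 eV·nm:
λ = hc/E = 1239.84 eV·nm / 487.3062 eV
λ = 2.54 nm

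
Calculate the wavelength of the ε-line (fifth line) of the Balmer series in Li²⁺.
44.101 nm

The lines of a series are numbered from the longest wavelength (smallest ΔE) outward; the fifth line is the transition from n = n_f + 5 to n_f.
The Balmer series has all transitions ending at n_f = 2.

For Li²⁺ (Z = 3), the fifth line (ε-line) is the jump from n = 7 to n = 2:
E_7 = -13.6057 × 3² / 7² = -2.49901 eV
E_2 = -13.6057 × 3² / 2² = -30.61283 eV
ΔE = E_7 - E_2 = 28.11382 eV

λ = hc/E = 1239.84 eV·nm / 28.11382 eV
λ = 44.101 nm

This is the ε-line of the Balmer series in Li²⁺.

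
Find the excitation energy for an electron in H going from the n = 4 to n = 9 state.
0.682 eV

The energy levels of a hydrogen-like atom are E_n = -13.6057 eV / n².

Energy at n = 4: E_4 = -13.6057 / 4² = -0.850356 eV
Energy at n = 9: E_9 = -13.6057 / 9² = -0.167972 eV

The excitation energy is the difference:
ΔE = E_9 - E_4
ΔE = -0.167972 - (-0.850356)
ΔE = 0.682 eV

Since this is positive, energy must be absorbed (photon absorption).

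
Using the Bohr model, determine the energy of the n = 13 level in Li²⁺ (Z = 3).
-0.724564 eV

For hydrogen-like ions, the energy levels scale with Z²:
E_n = -13.6057 Z² / n² eV

For Li²⁺ (Z = 3) at n = 13:
E_13 = -13.6057 × 3² / 13²
E_13 = -13.6057 × 9 / 169
E_13 = -122.4513 / 169
E_13 = -0.724564 eV

The energy is 9 times more negative than hydrogen at the same n due to the stronger nuclear charge.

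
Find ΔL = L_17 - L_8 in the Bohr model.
9.49115e-34 J·s (or 9ℏ)

In the Bohr model, L_n = nℏ where ℏ = 1.0545718e-34 J·s.

L_17 = 17ℏ = 1.7927721e-33 J·s
L_8 = 8ℏ = 8.4365744e-34 J·s

ΔL = L_17 - L_8 = (17 - 8)ℏ = 9ℏ
ΔL = 9 × 1.0545718e-34 J·s = 9.49115e-34 J·s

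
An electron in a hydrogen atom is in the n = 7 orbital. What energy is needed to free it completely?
0.27767 eV

The ionization energy is the energy needed to remove the electron completely (n → ∞).

For hydrogen, E_n = -13.6057 eV / n².

At n = 7: E_7 = -13.6057 / 7² = -0.27766735 eV
At n = ∞: E_∞ = 0 eV

Ionization energy = E_∞ - E_7 = 0 - (-0.27766735) = 0.27766735 eV
Ionization energy ≈ 0.27767 eV

This is also called the binding energy of the electron in state n = 7.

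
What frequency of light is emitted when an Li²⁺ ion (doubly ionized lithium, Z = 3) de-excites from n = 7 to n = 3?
2.6856e+15 Hz

First, find the transition energy:
E_7 = -13.6057 × 3² / 7² = -2.499006 eV
E_3 = -13.6057 × 3² / 3² = -13.605700 eV
|ΔE| = |E_3 - E_7| = 11.106694 eV

Convert to Joules: E = 11.106694 eV × (1.602177 × 10⁻¹⁹ J/eV) = 1.779489e-18 J

Using E = hf:
f = E/h = 1.779489e-18 J / (6.62607 × 10⁻³⁴ J·s)
f = 2.6856e+15 Hz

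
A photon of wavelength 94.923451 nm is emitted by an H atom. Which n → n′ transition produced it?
n = 5 → n = 1

First, find the photon energy from the wavelength (hc = 1239.84 eV·nm):
E = hc/λ = 1239.84 eV·nm / 94.923451 nm = 13.061472 eV

The energy levels of hydrogen satisfy E_n = -13.6057 / n² eV, so an emission n_i → n_f releases
ΔE = 13.6057 × (1/n_f² − 1/n_i²) eV.

Setting ΔE equal to the photon energy:
1/n_f² − 1/n_i² = 13.061472 / 13.6057 = 0.96000000

Since 1/n_i² must be positive, we need 1/n_f² > 0.96000000, i.e. n_f ≤ 1. For each allowed n_f, solve n_i = (1/n_f² − 0.96000000)^(−1/2) and check whether it is a whole number:
  n_f = 1: 1/n_i² = 1.00000000 − 0.96000000 = 0.04000000 → n_i = 5.000  → integer, n_i = 5 ✓

Only n_f = 1 gives an integer upper level, n_i = 5.

The transition is from n = 5 to n = 1 (emission).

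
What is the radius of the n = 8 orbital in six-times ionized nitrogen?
0.4838 nm (or 4.8382 Å)

The Bohr radius formula is:
r_n = n² a₀ / Z

where a₀ = 0.0529177 nm is the Bohr radius.

For N⁶⁺ (Z = 7) at n = 8:
r_8 = 8² × 0.0529177 nm / 7
r_8 = 64 × 0.0529177 nm / 7
r_8 = 3.38673 nm / 7
r_8 = 0.4838 nm

The electron orbits at approximately 0.4838 nm from the nucleus.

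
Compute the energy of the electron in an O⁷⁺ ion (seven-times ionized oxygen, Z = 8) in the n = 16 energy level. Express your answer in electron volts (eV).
-3.401425 eV

The energy levels of a hydrogen-like atom are given by:
E_n = -13.6057 Z² / n² eV  (with Z = 8 for O⁷⁺)

For n = 16:
E_16 = -13.6057 × 8² / 16²
E_16 = -13.6057 × 64 / 256
E_16 = -3.401425 eV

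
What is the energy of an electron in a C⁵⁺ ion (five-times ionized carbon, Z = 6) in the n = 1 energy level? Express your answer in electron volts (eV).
-489.80520 eV

The energy levels of a hydrogen-like atom are given by:
E_n = -13.6057 Z² / n² eV  (with Z = 6 for C⁵⁺)

For n = 1:
E_1 = -13.6057 × 6² / 1²
E_1 = -13.6057 × 36 / 1
E_1 = -489.80520 eV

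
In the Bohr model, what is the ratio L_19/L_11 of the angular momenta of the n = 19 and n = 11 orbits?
1.7273

In the Bohr model, L_n = nℏ, so the ratio is purely the ratio of quantum numbers:

L_19/L_11 = 19ℏ / 11ℏ = 19/11 = 1.7273

The angular momentum scales linearly with n.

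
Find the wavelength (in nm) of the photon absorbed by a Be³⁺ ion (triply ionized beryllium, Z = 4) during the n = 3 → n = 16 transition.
53.126 nm

First, find the transition energy using E_n = -13.6057 Z² / n² eV:
E_3 = -13.6057 × 4² / 3² = -24.18791 eV
E_16 = -13.6057 × 4² / 16² = -0.85036 eV

Photon energy: |ΔE| = |E_16 - E_3| = 23.33755 eV

Convert to wavelength using E = hc/λ with hc = 1239.84 eV·nm:
λ = hc/E = 1239.84 eV·nm / 23.33755 eV
λ = 53.126 nm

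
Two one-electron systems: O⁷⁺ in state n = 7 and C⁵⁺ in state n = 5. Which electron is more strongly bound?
C⁵⁺ at n = 5 (E = -19.592 eV)

Using E_n = -13.6057 Z² / n² eV:

O⁷⁺ (Z = 8) at n = 7:
E = -13.6057 × 8² / 7² = -13.6057 × 64 / 49 = -17.770710 eV

C⁵⁺ (Z = 6) at n = 5:
E = -13.6057 × 6² / 5² = -13.6057 × 36 / 25 = -19.592208 eV

Since -19.592208 eV < -17.770710 eV,
C⁵⁺ at n = 5 is more tightly bound (requires more energy to ionize).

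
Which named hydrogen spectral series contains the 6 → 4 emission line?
Brackett series

The spectral series in hydrogen are named based on the final (lower) energy level:
- Lyman series: n_final = 1 (ultraviolet)
- Balmer series: n_final = 2 (visible/near-UV)
- Paschen series: n_final = 3 (infrared)
- Brackett series: n_final = 4 (infrared)
- Pfund series: n_final = 5 (far infrared)

Since this transition ends at n = 4, it belongs to the Brackett series.

For reference, this 6 → 4 line has photon energy
ΔE = 13.6057 eV × (1/4² - 1/6²) = 0.472420139 eV,
corresponding to wavelength λ = hc/ΔE = 1239.84 eV·nm / 0.472420139 eV = 2624.444 nm in the infrared region.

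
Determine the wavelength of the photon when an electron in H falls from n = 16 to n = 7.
5522.179 nm

First, find the transition energy using E_n = -13.6057 / n² eV:
E_16 = -13.6057 / 16² = -0.053147266 eV
E_7 = -13.6057 / 7² = -0.277667347 eV

Photon energy: |ΔE| = |E_7 - E_16| = 0.224520081 eV

Convert to wavelength using E = hc/λ with hc = 1239.84 eV·nm:
λ = hc/E = 1239.84 eV·nm / 0.224520081 eV
λ = 5522.179 nm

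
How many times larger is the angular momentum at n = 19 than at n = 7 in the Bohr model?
2.71429

In the Bohr model, L_n = nℏ, so the ratio is purely the ratio of quantum numbers:

L_19/L_7 = 19ℏ / 7ℏ = 19/7 = 2.71429

The angular momentum scales linearly with n.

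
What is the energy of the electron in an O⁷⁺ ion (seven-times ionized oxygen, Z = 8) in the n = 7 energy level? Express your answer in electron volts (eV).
-17.7707 eV

The energy levels of a hydrogen-like atom are given by:
E_n = -13.6057 Z² / n² eV  (with Z = 8 for O⁷⁺)

For n = 7:
E_7 = -13.6057 × 8² / 7²
E_7 = -13.6057 × 64 / 49
E_7 = -17.7707 eV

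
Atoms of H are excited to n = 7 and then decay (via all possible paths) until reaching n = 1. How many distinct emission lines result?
21

The electron can occupy levels n = 1, 2, ..., 7 during de-excitation — that is m = 7 - 1 + 1 = 7 distinct levels.

The number of distinct spectral lines equals the number of ways to choose 2 of these m levels (each pair gives one possible emission transition):

Number of lines = m(m-1)/2 = 7×6/2 = 21

These correspond to all possible transitions between the 7 levels:
7 → 6, 7 → 5, 7 → 4, 7 → 3, 7 → 2, 7 → 1, 6 → 5, 6 → 4...

Each transition produces a photon with a unique energy (and thus wavelength). This count does not depend on Z.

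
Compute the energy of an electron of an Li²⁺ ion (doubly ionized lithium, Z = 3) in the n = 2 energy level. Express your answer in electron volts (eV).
-30.613 eV

The energy levels of a hydrogen-like atom are given by:
E_n = -13.6057 Z² / n² eV  (with Z = 3 for Li²⁺)

For n = 2:
E_2 = -13.6057 × 3² / 2²
E_2 = -13.6057 × 9 / 4
E_2 = -30.613 eV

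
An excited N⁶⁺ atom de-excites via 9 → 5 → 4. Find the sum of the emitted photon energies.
33.436848 eV

The energy levels of N⁶⁺ are E_n = -13.6057 × 7² / n² eV.

First transition (9 → 5):
ΔE₁ = |E_5 - E_9|
ΔE₁ = |-26.667172000000 - (-8.230608641975)| = 18.436563358 eV

Second transition (5 → 4):
ΔE₂ = |E_4 - E_5|
ΔE₂ = |-41.667456250000 - (-26.667172000000)| = 15.000284250 eV

Total energy released:
E_total = ΔE₁ + ΔE₂ = 18.436563358 + 15.000284250 = 33.436848 eV

Note: This equals the direct transition 9 → 4: 33.436848 eV ✓
Energy is conserved regardless of the path taken.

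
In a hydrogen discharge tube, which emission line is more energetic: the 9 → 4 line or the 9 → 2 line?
9 → 2

Calculate the energy for each transition:

Transition 9 → 4:
ΔE₁ = |E_4 - E_9| = |-13.6057/4² - (-13.6057/9²)|
ΔE₁ = |-0.85035625 - (-0.16797160)| = 0.68238 eV

Transition 9 → 2:
ΔE₂ = |E_2 - E_9| = |-13.6057/2² - (-13.6057/9²)|
ΔE₂ = |-3.40142500 - (-0.16797160)| = 3.23345 eV

Since 3.23345 eV > 0.68238 eV, the transition 9 → 2 emits the more energetic photon.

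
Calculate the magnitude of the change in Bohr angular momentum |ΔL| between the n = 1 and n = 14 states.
1.37094e-33 J·s (or 13ℏ)

In the Bohr model, L_n = nℏ where ℏ = 1.0545718e-34 J·s.

L_14 = 14ℏ = 1.4764005e-33 J·s
L_1 = 1ℏ = 1.0545718e-34 J·s

ΔL = L_14 - L_1 = (14 - 1)ℏ = 13ℏ
ΔL = 13 × 1.0545718e-34 J·s = 1.37094e-33 J·s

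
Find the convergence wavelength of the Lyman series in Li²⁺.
10.125 nm

The series limit corresponds to the transition from n = ∞ to n = 1.
This is the highest energy (shortest wavelength) transition in the Lyman series.

E_∞ = 0 eV
E_1 = -13.6057 × 3² / 1² = -122.45130 eV

Energy at series limit:
ΔE = E_∞ - E_1 = 0 - (-122.45130) = 122.45130 eV
λ = hc/E = 1239.84 eV·nm / 122.45130 eV = 10.125 nm

This energy equals the ionization energy from the n = 1 state of Li²⁺.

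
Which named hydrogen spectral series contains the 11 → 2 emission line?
Balmer series

The spectral series in hydrogen are named based on the final (lower) energy level:
- Lyman series: n_final = 1 (ultraviolet)
- Balmer series: n_final = 2 (visible/near-UV)
- Paschen series: n_final = 3 (infrared)
- Brackett series: n_final = 4 (infrared)
- Pfund series: n_final = 5 (far infrared)

Since this transition ends at n = 2, it belongs to the Balmer series.

For reference, this 11 → 2 line has photon energy
ΔE = 13.6057 eV × (1/2² - 1/11²) = 3.2889811983 eV,
corresponding to wavelength λ = hc/ΔE = 1239.84 eV·nm / 3.2889811983 eV = 376.967798 nm in the visible/near-UV region.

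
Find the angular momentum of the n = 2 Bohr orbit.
2.10914e-34 J·s (or 2ℏ)

In the Bohr model, angular momentum is quantized:
L = nℏ

where ℏ = h/(2π) = 1.0545718e-34 J·s

For n = 2:
L = 2 × 1.0545718e-34 J·s
L = 2.10914e-34 J·s

This can also be written as L = 2ℏ.
The angular momentum is an integer multiple of the reduced Planck constant.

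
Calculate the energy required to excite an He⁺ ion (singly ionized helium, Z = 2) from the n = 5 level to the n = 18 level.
2.00894 eV

The energy levels of a hydrogen-like atom are E_n = -13.6057 Z² eV / n².

Energy at n = 5: E_5 = -13.6057 × 2² / 5² = -2.17691200 eV
Energy at n = 18: E_18 = -13.6057 × 2² / 18² = -0.16797160 eV

The excitation energy is the difference:
ΔE = E_18 - E_5
ΔE = -0.16797160 - (-2.17691200)
ΔE = 2.00894 eV

Since this is positive, energy must be absorbed (photon absorption).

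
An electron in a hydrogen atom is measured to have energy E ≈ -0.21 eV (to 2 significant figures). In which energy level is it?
n = 8

The exact energy levels follow E_n = -13.6057 eV / n².

The measured value (-0.21 eV) is reported to only 2 significant figures, so we must test candidate n values and see which one matches to that precision.

Candidate energies:
  n = 6:  E = -13.6057/6² = -0.37794 eV
  n = 7:  E = -13.6057/7² = -0.27767 eV
  n = 8:  E = -13.6057/8² = -0.21259 eV  ← matches
  n = 9:  E = -13.6057/9² = -0.16797 eV
  n = 10:  E = -13.6057/10² = -0.13606 eV

Checking against the measurement of -0.21 eV (2 sig figs), only n = 8 agrees:
E_8 = -0.21259 eV, which rounds to -0.21 eV ✓

Therefore n = 8.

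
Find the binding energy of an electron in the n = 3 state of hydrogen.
1.5117 eV

The ionization energy is the energy needed to remove the electron completely (n → ∞).

For hydrogen, E_n = -13.6057 eV / n².

At n = 3: E_3 = -13.6057 / 3² = -1.5117444 eV
At n = ∞: E_∞ = 0 eV

Ionization energy = E_∞ - E_3 = 0 - (-1.5117444) = 1.5117444 eV
Ionization energy ≈ 1.5117 eV

This is also called the binding energy of the electron in state n = 3.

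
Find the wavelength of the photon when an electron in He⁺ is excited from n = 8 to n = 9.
6947.0565 nm

First, find the transition energy using E_n = -13.6057 Z² / n² eV:
E_8 = -13.6057 × 2² / 8² = -0.8503562500 eV
E_9 = -13.6057 × 2² / 9² = -0.6718864198 eV

Photon energy: |ΔE| = |E_9 - E_8| = 0.1784698302 eV

Convert to wavelength using E = hc/λ with hc = 1239.84 eV·nm:
λ = hc/E = 1239.84 eV·nm / 0.1784698302 eV
λ = 6947.0565 nm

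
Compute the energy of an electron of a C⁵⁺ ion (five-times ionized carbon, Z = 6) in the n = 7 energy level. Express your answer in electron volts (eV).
-9.9960 eV

The energy levels of a hydrogen-like atom are given by:
E_n = -13.6057 Z² / n² eV  (with Z = 6 for C⁵⁺)

For n = 7:
E_7 = -13.6057 × 6² / 7²
E_7 = -13.6057 × 36 / 49
E_7 = -9.9960 eV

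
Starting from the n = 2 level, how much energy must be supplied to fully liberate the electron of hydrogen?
3.401 eV

The ionization energy is the energy needed to remove the electron completely (n → ∞).

For hydrogen, E_n = -13.6057 eV / n².

At n = 2: E_2 = -13.6057 / 2² = -3.401425 eV
At n = ∞: E_∞ = 0 eV

Ionization energy = E_∞ - E_2 = 0 - (-3.401425) = 3.401425 eV
Ionization energy ≈ 3.401 eV

This is also called the binding energy of the electron in state n = 2.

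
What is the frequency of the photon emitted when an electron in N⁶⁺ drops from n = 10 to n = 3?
1.630e+16 Hz

First, find the transition energy:
E_10 = -13.6057 × 7² / 10² = -6.666793 eV
E_3 = -13.6057 × 7² / 3² = -74.075478 eV
|ΔE| = |E_3 - E_10| = 67.408685 eV

Convert to Joules: E = 67.408685 eV × (1.602177 × 10⁻¹⁹ J/eV) = 1.08001e-17 J

Using E = hf:
f = E/h = 1.08001e-17 J / (6.62607 × 10⁻³⁴ J·s)
f = 1.630e+16 Hz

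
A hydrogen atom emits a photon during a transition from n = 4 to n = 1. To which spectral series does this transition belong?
Lyman series

The spectral series in hydrogen are named based on the final (lower) energy level:
- Lyman series: n_final = 1 (ultraviolet)
- Balmer series: n_final = 2 (visible/near-UV)
- Paschen series: n_final = 3 (infrared)
- Brackett series: n_final = 4 (infrared)
- Pfund series: n_final = 5 (far infrared)

Since this transition ends at n = 1, it belongs to the Lyman series.

For reference, this 4 → 1 line has photon energy
ΔE = 13.6057 eV × (1/1² - 1/4²) = 12.75534 eV,
corresponding to wavelength λ = hc/ΔE = 1239.84 eV·nm / 12.75534 eV = 97.202 nm in the ultraviolet region.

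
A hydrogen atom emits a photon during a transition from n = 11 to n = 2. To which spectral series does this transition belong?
Balmer series

The spectral series in hydrogen are named based on the final (lower) energy level:
- Lyman series: n_final = 1 (ultraviolet)
- Balmer series: n_final = 2 (visible/near-UV)
- Paschen series: n_final = 3 (infrared)
- Brackett series: n_final = 4 (infrared)
- Pfund series: n_final = 5 (far infrared)

Since this transition ends at n = 2, it belongs to the Balmer series.

For reference, this 11 → 2 line has photon energy
ΔE = 13.6057 eV × (1/2² - 1/11²) = 3.2889812 eV,
corresponding to wavelength λ = hc/ΔE = 1239.84 eV·nm / 3.2889812 eV = 376.968 nm in the visible/near-UV region.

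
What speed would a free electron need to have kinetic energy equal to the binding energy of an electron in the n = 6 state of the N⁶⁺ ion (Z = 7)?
2.55231e+06 m/s (or 0.851358% of c)

The binding energy at n = 6 for N⁶⁺ is:
E_6 = -13.6057 × 7²/6² = -18.51886944 eV
|E_6| = 18.51886944 eV

Convert to Joules:
KE = 18.51886944 eV × (1.602177 × 10⁻¹⁹ J/eV) = 2.9670507e-18 J

Using KE = ½mv²:
v = √(2·KE/m_e)
v = √(2 × 2.9670507e-18 J / 9.10938 × 10⁻³¹ kg)
v = 2.55231e+06 m/s

This is approximately 0.851358% the speed of light.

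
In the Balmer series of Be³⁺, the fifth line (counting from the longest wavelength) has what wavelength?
24.80666 nm

The lines of a series are numbered from the longest wavelength (smallest ΔE) outward; the fifth line is the transition from n = n_f + 5 to n_f.
The Balmer series has all transitions ending at n_f = 2.

For Be³⁺ (Z = 4), the fifth line (ε-line) is the jump from n = 7 to n = 2:
E_7 = -13.6057 × 4² / 7² = -4.4426776 eV
E_2 = -13.6057 × 4² / 2² = -54.4228000 eV
ΔE = E_7 - E_2 = 49.9801224 eV

λ = hc/E = 1239.84 eV·nm / 49.9801224 eV
λ = 24.80666 nm

This is the ε-line of the Balmer series in Be³⁺.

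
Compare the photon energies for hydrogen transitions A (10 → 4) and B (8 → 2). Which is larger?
8 → 2

Calculate the energy for each transition:

Transition 10 → 4:
ΔE₁ = |E_4 - E_10| = |-13.6057/4² - (-13.6057/10²)|
ΔE₁ = |-0.850356250000 - (-0.136057000000)| = 0.714299250 eV

Transition 8 → 2:
ΔE₂ = |E_2 - E_8| = |-13.6057/2² - (-13.6057/8²)|
ΔE₂ = |-3.401425000000 - (-0.212589062500)| = 3.188835938 eV

Since 3.188835938 eV > 0.714299250 eV, the transition 8 → 2 emits the more energetic photon.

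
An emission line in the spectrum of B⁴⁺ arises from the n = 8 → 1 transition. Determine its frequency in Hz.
8.09610e+16 Hz

First, find the transition energy:
E_8 = -13.6057 × 5² / 8² = -5.31472656 eV
E_1 = -13.6057 × 5² / 1² = -340.14250000 eV
|ΔE| = |E_1 - E_8| = 334.82777344 eV

Convert to Joules: E = 334.82777344 eV × (1.602177 × 10⁻¹⁹ J/eV) = 5.3645336e-17 J

Using E = hf:
f = E/h = 5.3645336e-17 J / (6.62607 × 10⁻³⁴ J·s)
f = 8.09610e+16 Hz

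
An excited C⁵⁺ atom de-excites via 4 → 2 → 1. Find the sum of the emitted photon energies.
459.19238 eV

The energy levels of C⁵⁺ are E_n = -13.6057 × 6² / n² eV.

First transition (4 → 2):
ΔE₁ = |E_2 - E_4|
ΔE₁ = |-122.45130000000 - (-30.61282500000)| = 91.83847500 eV

Second transition (2 → 1):
ΔE₂ = |E_1 - E_2|
ΔE₂ = |-489.80520000000 - (-122.45130000000)| = 367.35390000 eV

Total energy released:
E_total = ΔE₁ + ΔE₂ = 91.83847500 + 367.35390000 = 459.19238 eV

Note: This equals the direct transition 4 → 1: 459.19238 eV ✓
Energy is conserved regardless of the path taken.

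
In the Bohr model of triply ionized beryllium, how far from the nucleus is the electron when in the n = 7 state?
0.6482 nm (or 6.4824 Å)

The Bohr radius formula is:
r_n = n² a₀ / Z

where a₀ = 0.0529177 nm is the Bohr radius.

For Be³⁺ (Z = 4) at n = 7:
r_7 = 7² × 0.0529177 nm / 4
r_7 = 49 × 0.0529177 nm / 4
r_7 = 2.59297 nm / 4
r_7 = 0.6482 nm

The electron orbits at approximately 0.6482 nm from the nucleus.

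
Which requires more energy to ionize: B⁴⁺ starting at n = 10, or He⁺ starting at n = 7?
B⁴⁺ at n = 10 (E = -3.4014 eV)

Using E_n = -13.6057 Z² / n² eV:

B⁴⁺ (Z = 5) at n = 10:
E = -13.6057 × 5² / 10² = -13.6057 × 25 / 100 = -3.4014250 eV

He⁺ (Z = 2) at n = 7:
E = -13.6057 × 2² / 7² = -13.6057 × 4 / 49 = -1.1106694 eV

Since -3.4014250 eV < -1.1106694 eV,
B⁴⁺ at n = 10 is more tightly bound (requires more energy to ionize).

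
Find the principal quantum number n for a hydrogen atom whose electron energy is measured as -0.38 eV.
n = 6

The exact energy levels follow E_n = -13.6057 eV / n².

The measured value (-0.38 eV) is reported to only 2 significant figures, so we must test candidate n values and see which one matches to that precision.

Candidate energies:
  n = 4:  E = -13.6057/4² = -0.85036 eV
  n = 5:  E = -13.6057/5² = -0.54423 eV
  n = 6:  E = -13.6057/6² = -0.37794 eV  ← matches
  n = 7:  E = -13.6057/7² = -0.27767 eV
  n = 8:  E = -13.6057/8² = -0.21259 eV

Checking against the measurement of -0.38 eV (2 sig figs), only n = 6 agrees:
E_6 = -0.37794 eV, which rounds to -0.38 eV ✓

Therefore n = 6.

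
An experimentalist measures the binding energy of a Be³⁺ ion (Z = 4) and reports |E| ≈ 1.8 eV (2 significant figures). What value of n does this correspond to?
n = 11

The exact energy levels follow E_n = -13.6057 Z² / n² eV with Z = 4.

The measured value (-1.8 eV) is reported to only 2 significant figures, so we must test candidate n values and see which one matches to that precision.

Candidate energies:
  n = 9:  E = -13.6057 × 4² / 9² = -2.68755 eV
  n = 10:  E = -13.6057 × 4² / 10² = -2.17691 eV
  n = 11:  E = -13.6057 × 4² / 11² = -1.79910 eV  ← matches
  n = 12:  E = -13.6057 × 4² / 12² = -1.51174 eV
  n = 13:  E = -13.6057 × 4² / 13² = -1.28811 eV

Checking against the measurement of -1.8 eV (2 sig figs), only n = 11 agrees:
E_11 = -1.79910 eV, which rounds to -1.8 eV ✓

Therefore n = 11.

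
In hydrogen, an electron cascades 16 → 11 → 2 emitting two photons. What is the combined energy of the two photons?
3.34828 eV

The energy levels of hydrogen are E_n = -13.6057 / n² eV.

First transition (16 → 11):
ΔE₁ = |E_11 - E_16|
ΔE₁ = |-0.11244380165 - (-0.05314726563)| = 0.05929654 eV

Second transition (11 → 2):
ΔE₂ = |E_2 - E_11|
ΔE₂ = |-3.40142500000 - (-0.11244380165)| = 3.28898120 eV

Total energy released:
E_total = ΔE₁ + ΔE₂ = 0.05929654 + 3.28898120 = 3.34828 eV

Note: This equals the direct transition 16 → 2: 3.34828 eV ✓
Energy is conserved regardless of the path taken.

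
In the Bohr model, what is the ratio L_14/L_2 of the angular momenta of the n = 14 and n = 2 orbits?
7.000

In the Bohr model, L_n = nℏ, so the ratio is purely the ratio of quantum numbers:

L_14/L_2 = 14ℏ / 2ℏ = 14/2 = 7.000

The angular momentum scales linearly with n.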